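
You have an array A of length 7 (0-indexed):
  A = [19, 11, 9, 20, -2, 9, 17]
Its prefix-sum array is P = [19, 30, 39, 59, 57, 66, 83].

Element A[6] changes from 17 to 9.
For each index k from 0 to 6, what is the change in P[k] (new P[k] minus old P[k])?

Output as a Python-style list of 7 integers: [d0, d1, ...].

Element change: A[6] 17 -> 9, delta = -8
For k < 6: P[k] unchanged, delta_P[k] = 0
For k >= 6: P[k] shifts by exactly -8
Delta array: [0, 0, 0, 0, 0, 0, -8]

Answer: [0, 0, 0, 0, 0, 0, -8]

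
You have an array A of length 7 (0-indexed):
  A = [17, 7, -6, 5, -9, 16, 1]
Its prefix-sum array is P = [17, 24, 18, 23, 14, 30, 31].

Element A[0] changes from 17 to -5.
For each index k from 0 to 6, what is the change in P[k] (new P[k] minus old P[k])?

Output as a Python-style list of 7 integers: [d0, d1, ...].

Answer: [-22, -22, -22, -22, -22, -22, -22]

Derivation:
Element change: A[0] 17 -> -5, delta = -22
For k < 0: P[k] unchanged, delta_P[k] = 0
For k >= 0: P[k] shifts by exactly -22
Delta array: [-22, -22, -22, -22, -22, -22, -22]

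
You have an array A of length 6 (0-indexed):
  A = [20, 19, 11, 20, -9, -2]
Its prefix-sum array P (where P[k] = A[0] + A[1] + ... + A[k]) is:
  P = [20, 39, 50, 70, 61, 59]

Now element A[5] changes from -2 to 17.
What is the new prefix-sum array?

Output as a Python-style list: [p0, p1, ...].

Answer: [20, 39, 50, 70, 61, 78]

Derivation:
Change: A[5] -2 -> 17, delta = 19
P[k] for k < 5: unchanged (A[5] not included)
P[k] for k >= 5: shift by delta = 19
  P[0] = 20 + 0 = 20
  P[1] = 39 + 0 = 39
  P[2] = 50 + 0 = 50
  P[3] = 70 + 0 = 70
  P[4] = 61 + 0 = 61
  P[5] = 59 + 19 = 78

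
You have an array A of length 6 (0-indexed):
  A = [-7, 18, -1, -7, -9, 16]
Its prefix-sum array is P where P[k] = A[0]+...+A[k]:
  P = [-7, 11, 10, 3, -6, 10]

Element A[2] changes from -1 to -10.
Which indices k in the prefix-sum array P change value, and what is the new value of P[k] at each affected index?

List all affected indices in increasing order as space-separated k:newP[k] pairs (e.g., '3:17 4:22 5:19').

P[k] = A[0] + ... + A[k]
P[k] includes A[2] iff k >= 2
Affected indices: 2, 3, ..., 5; delta = -9
  P[2]: 10 + -9 = 1
  P[3]: 3 + -9 = -6
  P[4]: -6 + -9 = -15
  P[5]: 10 + -9 = 1

Answer: 2:1 3:-6 4:-15 5:1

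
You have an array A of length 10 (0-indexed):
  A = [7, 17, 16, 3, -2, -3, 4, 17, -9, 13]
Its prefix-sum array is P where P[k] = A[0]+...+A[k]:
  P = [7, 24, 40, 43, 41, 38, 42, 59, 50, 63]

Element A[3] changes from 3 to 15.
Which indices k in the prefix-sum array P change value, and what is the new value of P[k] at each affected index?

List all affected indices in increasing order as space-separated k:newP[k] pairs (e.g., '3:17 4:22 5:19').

Answer: 3:55 4:53 5:50 6:54 7:71 8:62 9:75

Derivation:
P[k] = A[0] + ... + A[k]
P[k] includes A[3] iff k >= 3
Affected indices: 3, 4, ..., 9; delta = 12
  P[3]: 43 + 12 = 55
  P[4]: 41 + 12 = 53
  P[5]: 38 + 12 = 50
  P[6]: 42 + 12 = 54
  P[7]: 59 + 12 = 71
  P[8]: 50 + 12 = 62
  P[9]: 63 + 12 = 75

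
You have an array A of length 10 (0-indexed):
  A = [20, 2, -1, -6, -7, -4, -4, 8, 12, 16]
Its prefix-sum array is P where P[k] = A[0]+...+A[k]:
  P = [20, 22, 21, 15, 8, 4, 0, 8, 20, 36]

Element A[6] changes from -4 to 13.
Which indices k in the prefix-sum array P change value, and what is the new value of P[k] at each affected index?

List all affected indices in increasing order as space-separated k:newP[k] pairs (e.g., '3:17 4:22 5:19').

Answer: 6:17 7:25 8:37 9:53

Derivation:
P[k] = A[0] + ... + A[k]
P[k] includes A[6] iff k >= 6
Affected indices: 6, 7, ..., 9; delta = 17
  P[6]: 0 + 17 = 17
  P[7]: 8 + 17 = 25
  P[8]: 20 + 17 = 37
  P[9]: 36 + 17 = 53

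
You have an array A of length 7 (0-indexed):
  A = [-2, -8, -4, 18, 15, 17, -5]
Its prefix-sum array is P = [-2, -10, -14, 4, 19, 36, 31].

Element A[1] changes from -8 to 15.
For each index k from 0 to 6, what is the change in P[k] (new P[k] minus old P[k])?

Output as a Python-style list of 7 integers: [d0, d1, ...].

Answer: [0, 23, 23, 23, 23, 23, 23]

Derivation:
Element change: A[1] -8 -> 15, delta = 23
For k < 1: P[k] unchanged, delta_P[k] = 0
For k >= 1: P[k] shifts by exactly 23
Delta array: [0, 23, 23, 23, 23, 23, 23]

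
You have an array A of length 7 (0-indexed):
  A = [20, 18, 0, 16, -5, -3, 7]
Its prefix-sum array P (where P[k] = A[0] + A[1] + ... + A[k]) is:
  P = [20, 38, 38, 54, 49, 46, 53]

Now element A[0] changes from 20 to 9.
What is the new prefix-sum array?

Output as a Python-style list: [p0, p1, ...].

Answer: [9, 27, 27, 43, 38, 35, 42]

Derivation:
Change: A[0] 20 -> 9, delta = -11
P[k] for k < 0: unchanged (A[0] not included)
P[k] for k >= 0: shift by delta = -11
  P[0] = 20 + -11 = 9
  P[1] = 38 + -11 = 27
  P[2] = 38 + -11 = 27
  P[3] = 54 + -11 = 43
  P[4] = 49 + -11 = 38
  P[5] = 46 + -11 = 35
  P[6] = 53 + -11 = 42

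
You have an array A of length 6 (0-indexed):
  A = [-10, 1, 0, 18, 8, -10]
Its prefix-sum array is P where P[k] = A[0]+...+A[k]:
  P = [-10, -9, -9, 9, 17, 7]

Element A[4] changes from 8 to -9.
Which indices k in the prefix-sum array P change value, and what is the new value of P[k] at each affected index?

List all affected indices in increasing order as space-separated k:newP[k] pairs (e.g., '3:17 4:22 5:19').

P[k] = A[0] + ... + A[k]
P[k] includes A[4] iff k >= 4
Affected indices: 4, 5, ..., 5; delta = -17
  P[4]: 17 + -17 = 0
  P[5]: 7 + -17 = -10

Answer: 4:0 5:-10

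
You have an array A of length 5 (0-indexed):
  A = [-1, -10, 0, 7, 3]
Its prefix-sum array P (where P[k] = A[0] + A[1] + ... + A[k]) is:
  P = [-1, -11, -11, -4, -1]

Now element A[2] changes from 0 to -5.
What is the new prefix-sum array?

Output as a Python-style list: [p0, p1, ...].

Change: A[2] 0 -> -5, delta = -5
P[k] for k < 2: unchanged (A[2] not included)
P[k] for k >= 2: shift by delta = -5
  P[0] = -1 + 0 = -1
  P[1] = -11 + 0 = -11
  P[2] = -11 + -5 = -16
  P[3] = -4 + -5 = -9
  P[4] = -1 + -5 = -6

Answer: [-1, -11, -16, -9, -6]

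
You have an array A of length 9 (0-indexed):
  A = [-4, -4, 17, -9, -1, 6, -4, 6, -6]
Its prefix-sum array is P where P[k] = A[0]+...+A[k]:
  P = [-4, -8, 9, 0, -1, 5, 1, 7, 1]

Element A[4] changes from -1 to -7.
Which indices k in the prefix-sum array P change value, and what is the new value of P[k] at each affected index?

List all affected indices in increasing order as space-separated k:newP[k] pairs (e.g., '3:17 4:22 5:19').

P[k] = A[0] + ... + A[k]
P[k] includes A[4] iff k >= 4
Affected indices: 4, 5, ..., 8; delta = -6
  P[4]: -1 + -6 = -7
  P[5]: 5 + -6 = -1
  P[6]: 1 + -6 = -5
  P[7]: 7 + -6 = 1
  P[8]: 1 + -6 = -5

Answer: 4:-7 5:-1 6:-5 7:1 8:-5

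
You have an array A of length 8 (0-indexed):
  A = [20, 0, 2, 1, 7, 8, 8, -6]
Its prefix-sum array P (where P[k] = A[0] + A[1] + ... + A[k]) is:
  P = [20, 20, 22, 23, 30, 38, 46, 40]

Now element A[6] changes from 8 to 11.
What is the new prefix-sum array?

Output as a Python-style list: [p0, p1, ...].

Change: A[6] 8 -> 11, delta = 3
P[k] for k < 6: unchanged (A[6] not included)
P[k] for k >= 6: shift by delta = 3
  P[0] = 20 + 0 = 20
  P[1] = 20 + 0 = 20
  P[2] = 22 + 0 = 22
  P[3] = 23 + 0 = 23
  P[4] = 30 + 0 = 30
  P[5] = 38 + 0 = 38
  P[6] = 46 + 3 = 49
  P[7] = 40 + 3 = 43

Answer: [20, 20, 22, 23, 30, 38, 49, 43]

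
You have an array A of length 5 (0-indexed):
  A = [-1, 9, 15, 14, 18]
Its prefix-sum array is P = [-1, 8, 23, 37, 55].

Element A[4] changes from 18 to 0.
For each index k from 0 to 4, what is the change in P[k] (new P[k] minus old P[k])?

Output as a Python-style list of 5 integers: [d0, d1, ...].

Element change: A[4] 18 -> 0, delta = -18
For k < 4: P[k] unchanged, delta_P[k] = 0
For k >= 4: P[k] shifts by exactly -18
Delta array: [0, 0, 0, 0, -18]

Answer: [0, 0, 0, 0, -18]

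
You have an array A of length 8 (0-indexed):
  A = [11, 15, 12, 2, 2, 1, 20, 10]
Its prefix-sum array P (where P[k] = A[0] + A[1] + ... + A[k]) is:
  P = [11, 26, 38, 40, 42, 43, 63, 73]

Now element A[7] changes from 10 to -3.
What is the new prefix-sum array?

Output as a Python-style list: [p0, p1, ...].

Change: A[7] 10 -> -3, delta = -13
P[k] for k < 7: unchanged (A[7] not included)
P[k] for k >= 7: shift by delta = -13
  P[0] = 11 + 0 = 11
  P[1] = 26 + 0 = 26
  P[2] = 38 + 0 = 38
  P[3] = 40 + 0 = 40
  P[4] = 42 + 0 = 42
  P[5] = 43 + 0 = 43
  P[6] = 63 + 0 = 63
  P[7] = 73 + -13 = 60

Answer: [11, 26, 38, 40, 42, 43, 63, 60]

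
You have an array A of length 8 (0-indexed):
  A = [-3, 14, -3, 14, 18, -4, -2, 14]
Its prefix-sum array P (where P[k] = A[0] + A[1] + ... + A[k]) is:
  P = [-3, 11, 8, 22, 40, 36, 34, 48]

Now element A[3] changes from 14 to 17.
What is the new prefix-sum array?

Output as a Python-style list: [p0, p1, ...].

Change: A[3] 14 -> 17, delta = 3
P[k] for k < 3: unchanged (A[3] not included)
P[k] for k >= 3: shift by delta = 3
  P[0] = -3 + 0 = -3
  P[1] = 11 + 0 = 11
  P[2] = 8 + 0 = 8
  P[3] = 22 + 3 = 25
  P[4] = 40 + 3 = 43
  P[5] = 36 + 3 = 39
  P[6] = 34 + 3 = 37
  P[7] = 48 + 3 = 51

Answer: [-3, 11, 8, 25, 43, 39, 37, 51]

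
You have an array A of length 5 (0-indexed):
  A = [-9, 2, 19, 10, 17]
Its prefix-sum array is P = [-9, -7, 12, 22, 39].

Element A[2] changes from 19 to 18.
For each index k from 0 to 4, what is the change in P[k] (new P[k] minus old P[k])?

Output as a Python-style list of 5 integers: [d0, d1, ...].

Answer: [0, 0, -1, -1, -1]

Derivation:
Element change: A[2] 19 -> 18, delta = -1
For k < 2: P[k] unchanged, delta_P[k] = 0
For k >= 2: P[k] shifts by exactly -1
Delta array: [0, 0, -1, -1, -1]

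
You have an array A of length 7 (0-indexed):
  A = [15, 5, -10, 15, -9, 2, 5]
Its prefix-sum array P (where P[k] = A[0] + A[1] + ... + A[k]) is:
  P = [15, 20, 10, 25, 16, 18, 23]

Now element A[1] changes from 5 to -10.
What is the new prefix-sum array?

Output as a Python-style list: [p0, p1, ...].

Answer: [15, 5, -5, 10, 1, 3, 8]

Derivation:
Change: A[1] 5 -> -10, delta = -15
P[k] for k < 1: unchanged (A[1] not included)
P[k] for k >= 1: shift by delta = -15
  P[0] = 15 + 0 = 15
  P[1] = 20 + -15 = 5
  P[2] = 10 + -15 = -5
  P[3] = 25 + -15 = 10
  P[4] = 16 + -15 = 1
  P[5] = 18 + -15 = 3
  P[6] = 23 + -15 = 8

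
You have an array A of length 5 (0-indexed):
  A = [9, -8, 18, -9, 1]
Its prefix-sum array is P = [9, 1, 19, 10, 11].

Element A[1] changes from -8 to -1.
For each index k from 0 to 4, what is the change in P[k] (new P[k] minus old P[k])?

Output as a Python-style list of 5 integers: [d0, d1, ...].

Element change: A[1] -8 -> -1, delta = 7
For k < 1: P[k] unchanged, delta_P[k] = 0
For k >= 1: P[k] shifts by exactly 7
Delta array: [0, 7, 7, 7, 7]

Answer: [0, 7, 7, 7, 7]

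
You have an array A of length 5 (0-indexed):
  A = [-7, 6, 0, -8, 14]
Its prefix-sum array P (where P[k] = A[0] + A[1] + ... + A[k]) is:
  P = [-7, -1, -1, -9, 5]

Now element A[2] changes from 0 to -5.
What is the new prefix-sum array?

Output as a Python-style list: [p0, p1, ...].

Answer: [-7, -1, -6, -14, 0]

Derivation:
Change: A[2] 0 -> -5, delta = -5
P[k] for k < 2: unchanged (A[2] not included)
P[k] for k >= 2: shift by delta = -5
  P[0] = -7 + 0 = -7
  P[1] = -1 + 0 = -1
  P[2] = -1 + -5 = -6
  P[3] = -9 + -5 = -14
  P[4] = 5 + -5 = 0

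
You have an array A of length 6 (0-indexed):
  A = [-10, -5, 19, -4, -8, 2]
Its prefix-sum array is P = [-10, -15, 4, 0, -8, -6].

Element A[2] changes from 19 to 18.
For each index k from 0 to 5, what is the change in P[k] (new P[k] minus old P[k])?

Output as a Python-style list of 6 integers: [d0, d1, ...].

Element change: A[2] 19 -> 18, delta = -1
For k < 2: P[k] unchanged, delta_P[k] = 0
For k >= 2: P[k] shifts by exactly -1
Delta array: [0, 0, -1, -1, -1, -1]

Answer: [0, 0, -1, -1, -1, -1]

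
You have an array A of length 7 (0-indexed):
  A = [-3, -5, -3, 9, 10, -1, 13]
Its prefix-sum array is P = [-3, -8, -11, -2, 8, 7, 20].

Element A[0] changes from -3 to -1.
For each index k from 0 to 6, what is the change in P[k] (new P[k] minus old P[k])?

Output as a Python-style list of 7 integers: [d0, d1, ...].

Answer: [2, 2, 2, 2, 2, 2, 2]

Derivation:
Element change: A[0] -3 -> -1, delta = 2
For k < 0: P[k] unchanged, delta_P[k] = 0
For k >= 0: P[k] shifts by exactly 2
Delta array: [2, 2, 2, 2, 2, 2, 2]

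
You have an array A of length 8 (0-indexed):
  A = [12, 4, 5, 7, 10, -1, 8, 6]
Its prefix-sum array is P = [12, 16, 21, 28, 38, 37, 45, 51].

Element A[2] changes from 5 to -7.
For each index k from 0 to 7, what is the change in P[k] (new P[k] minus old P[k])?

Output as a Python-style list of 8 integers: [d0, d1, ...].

Element change: A[2] 5 -> -7, delta = -12
For k < 2: P[k] unchanged, delta_P[k] = 0
For k >= 2: P[k] shifts by exactly -12
Delta array: [0, 0, -12, -12, -12, -12, -12, -12]

Answer: [0, 0, -12, -12, -12, -12, -12, -12]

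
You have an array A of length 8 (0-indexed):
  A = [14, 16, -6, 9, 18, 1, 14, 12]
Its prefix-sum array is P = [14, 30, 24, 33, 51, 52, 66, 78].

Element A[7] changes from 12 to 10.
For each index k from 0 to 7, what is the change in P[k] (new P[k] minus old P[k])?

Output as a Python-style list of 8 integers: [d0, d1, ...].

Element change: A[7] 12 -> 10, delta = -2
For k < 7: P[k] unchanged, delta_P[k] = 0
For k >= 7: P[k] shifts by exactly -2
Delta array: [0, 0, 0, 0, 0, 0, 0, -2]

Answer: [0, 0, 0, 0, 0, 0, 0, -2]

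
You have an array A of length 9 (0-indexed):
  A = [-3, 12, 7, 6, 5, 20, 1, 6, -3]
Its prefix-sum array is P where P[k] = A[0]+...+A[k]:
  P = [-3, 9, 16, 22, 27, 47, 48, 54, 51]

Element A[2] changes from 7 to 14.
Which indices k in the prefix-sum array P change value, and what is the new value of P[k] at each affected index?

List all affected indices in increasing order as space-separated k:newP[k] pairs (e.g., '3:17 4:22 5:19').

Answer: 2:23 3:29 4:34 5:54 6:55 7:61 8:58

Derivation:
P[k] = A[0] + ... + A[k]
P[k] includes A[2] iff k >= 2
Affected indices: 2, 3, ..., 8; delta = 7
  P[2]: 16 + 7 = 23
  P[3]: 22 + 7 = 29
  P[4]: 27 + 7 = 34
  P[5]: 47 + 7 = 54
  P[6]: 48 + 7 = 55
  P[7]: 54 + 7 = 61
  P[8]: 51 + 7 = 58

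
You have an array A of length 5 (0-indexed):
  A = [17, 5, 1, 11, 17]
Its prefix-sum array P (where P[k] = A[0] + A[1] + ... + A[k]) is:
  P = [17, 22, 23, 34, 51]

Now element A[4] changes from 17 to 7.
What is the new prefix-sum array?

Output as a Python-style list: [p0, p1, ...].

Change: A[4] 17 -> 7, delta = -10
P[k] for k < 4: unchanged (A[4] not included)
P[k] for k >= 4: shift by delta = -10
  P[0] = 17 + 0 = 17
  P[1] = 22 + 0 = 22
  P[2] = 23 + 0 = 23
  P[3] = 34 + 0 = 34
  P[4] = 51 + -10 = 41

Answer: [17, 22, 23, 34, 41]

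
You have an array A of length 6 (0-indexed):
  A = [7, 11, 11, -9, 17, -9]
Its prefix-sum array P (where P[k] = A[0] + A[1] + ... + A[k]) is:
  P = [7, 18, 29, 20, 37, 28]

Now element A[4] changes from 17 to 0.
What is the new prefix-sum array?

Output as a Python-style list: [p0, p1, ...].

Answer: [7, 18, 29, 20, 20, 11]

Derivation:
Change: A[4] 17 -> 0, delta = -17
P[k] for k < 4: unchanged (A[4] not included)
P[k] for k >= 4: shift by delta = -17
  P[0] = 7 + 0 = 7
  P[1] = 18 + 0 = 18
  P[2] = 29 + 0 = 29
  P[3] = 20 + 0 = 20
  P[4] = 37 + -17 = 20
  P[5] = 28 + -17 = 11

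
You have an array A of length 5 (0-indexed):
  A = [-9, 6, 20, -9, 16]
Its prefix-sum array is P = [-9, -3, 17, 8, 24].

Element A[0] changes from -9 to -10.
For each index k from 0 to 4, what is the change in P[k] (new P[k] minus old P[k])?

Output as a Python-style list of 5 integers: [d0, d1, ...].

Answer: [-1, -1, -1, -1, -1]

Derivation:
Element change: A[0] -9 -> -10, delta = -1
For k < 0: P[k] unchanged, delta_P[k] = 0
For k >= 0: P[k] shifts by exactly -1
Delta array: [-1, -1, -1, -1, -1]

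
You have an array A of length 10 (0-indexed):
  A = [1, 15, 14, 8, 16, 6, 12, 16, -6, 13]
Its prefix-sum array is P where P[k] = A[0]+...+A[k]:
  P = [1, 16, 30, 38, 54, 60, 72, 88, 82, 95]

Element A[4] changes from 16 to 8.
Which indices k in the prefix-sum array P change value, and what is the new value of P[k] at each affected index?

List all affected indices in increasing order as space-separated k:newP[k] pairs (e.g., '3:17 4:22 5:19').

P[k] = A[0] + ... + A[k]
P[k] includes A[4] iff k >= 4
Affected indices: 4, 5, ..., 9; delta = -8
  P[4]: 54 + -8 = 46
  P[5]: 60 + -8 = 52
  P[6]: 72 + -8 = 64
  P[7]: 88 + -8 = 80
  P[8]: 82 + -8 = 74
  P[9]: 95 + -8 = 87

Answer: 4:46 5:52 6:64 7:80 8:74 9:87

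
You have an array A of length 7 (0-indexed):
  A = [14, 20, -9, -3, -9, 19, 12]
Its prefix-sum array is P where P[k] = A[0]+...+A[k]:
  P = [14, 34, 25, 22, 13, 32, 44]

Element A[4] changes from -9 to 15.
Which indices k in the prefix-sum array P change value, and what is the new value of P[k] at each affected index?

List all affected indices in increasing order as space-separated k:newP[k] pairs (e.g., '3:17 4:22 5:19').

Answer: 4:37 5:56 6:68

Derivation:
P[k] = A[0] + ... + A[k]
P[k] includes A[4] iff k >= 4
Affected indices: 4, 5, ..., 6; delta = 24
  P[4]: 13 + 24 = 37
  P[5]: 32 + 24 = 56
  P[6]: 44 + 24 = 68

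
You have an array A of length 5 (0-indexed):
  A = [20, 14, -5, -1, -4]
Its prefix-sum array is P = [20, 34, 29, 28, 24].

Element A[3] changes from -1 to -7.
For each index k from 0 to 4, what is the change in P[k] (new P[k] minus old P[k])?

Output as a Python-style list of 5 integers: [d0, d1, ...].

Answer: [0, 0, 0, -6, -6]

Derivation:
Element change: A[3] -1 -> -7, delta = -6
For k < 3: P[k] unchanged, delta_P[k] = 0
For k >= 3: P[k] shifts by exactly -6
Delta array: [0, 0, 0, -6, -6]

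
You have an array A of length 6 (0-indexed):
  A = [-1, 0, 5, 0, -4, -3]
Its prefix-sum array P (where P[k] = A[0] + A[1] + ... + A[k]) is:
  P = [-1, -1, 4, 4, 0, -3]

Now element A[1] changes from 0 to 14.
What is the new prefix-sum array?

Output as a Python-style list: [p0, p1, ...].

Answer: [-1, 13, 18, 18, 14, 11]

Derivation:
Change: A[1] 0 -> 14, delta = 14
P[k] for k < 1: unchanged (A[1] not included)
P[k] for k >= 1: shift by delta = 14
  P[0] = -1 + 0 = -1
  P[1] = -1 + 14 = 13
  P[2] = 4 + 14 = 18
  P[3] = 4 + 14 = 18
  P[4] = 0 + 14 = 14
  P[5] = -3 + 14 = 11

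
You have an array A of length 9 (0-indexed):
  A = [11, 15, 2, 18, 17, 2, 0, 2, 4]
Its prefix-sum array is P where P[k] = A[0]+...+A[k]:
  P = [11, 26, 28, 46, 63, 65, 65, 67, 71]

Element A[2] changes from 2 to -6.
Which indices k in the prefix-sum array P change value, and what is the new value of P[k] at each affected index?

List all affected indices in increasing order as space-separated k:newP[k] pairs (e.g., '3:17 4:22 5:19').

P[k] = A[0] + ... + A[k]
P[k] includes A[2] iff k >= 2
Affected indices: 2, 3, ..., 8; delta = -8
  P[2]: 28 + -8 = 20
  P[3]: 46 + -8 = 38
  P[4]: 63 + -8 = 55
  P[5]: 65 + -8 = 57
  P[6]: 65 + -8 = 57
  P[7]: 67 + -8 = 59
  P[8]: 71 + -8 = 63

Answer: 2:20 3:38 4:55 5:57 6:57 7:59 8:63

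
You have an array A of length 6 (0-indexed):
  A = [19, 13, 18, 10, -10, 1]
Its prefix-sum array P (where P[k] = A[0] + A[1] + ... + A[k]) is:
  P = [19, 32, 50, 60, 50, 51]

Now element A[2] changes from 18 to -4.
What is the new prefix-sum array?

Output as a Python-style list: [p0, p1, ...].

Change: A[2] 18 -> -4, delta = -22
P[k] for k < 2: unchanged (A[2] not included)
P[k] for k >= 2: shift by delta = -22
  P[0] = 19 + 0 = 19
  P[1] = 32 + 0 = 32
  P[2] = 50 + -22 = 28
  P[3] = 60 + -22 = 38
  P[4] = 50 + -22 = 28
  P[5] = 51 + -22 = 29

Answer: [19, 32, 28, 38, 28, 29]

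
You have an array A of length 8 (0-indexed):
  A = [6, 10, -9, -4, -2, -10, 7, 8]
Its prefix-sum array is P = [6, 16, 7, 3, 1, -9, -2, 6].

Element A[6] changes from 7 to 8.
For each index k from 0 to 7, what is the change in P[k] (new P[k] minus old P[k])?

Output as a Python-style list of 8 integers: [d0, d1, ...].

Answer: [0, 0, 0, 0, 0, 0, 1, 1]

Derivation:
Element change: A[6] 7 -> 8, delta = 1
For k < 6: P[k] unchanged, delta_P[k] = 0
For k >= 6: P[k] shifts by exactly 1
Delta array: [0, 0, 0, 0, 0, 0, 1, 1]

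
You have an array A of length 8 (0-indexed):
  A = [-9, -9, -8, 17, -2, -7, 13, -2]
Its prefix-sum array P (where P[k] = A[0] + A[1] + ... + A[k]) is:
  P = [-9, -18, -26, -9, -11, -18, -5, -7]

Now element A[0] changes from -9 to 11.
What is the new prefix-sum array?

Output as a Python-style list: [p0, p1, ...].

Answer: [11, 2, -6, 11, 9, 2, 15, 13]

Derivation:
Change: A[0] -9 -> 11, delta = 20
P[k] for k < 0: unchanged (A[0] not included)
P[k] for k >= 0: shift by delta = 20
  P[0] = -9 + 20 = 11
  P[1] = -18 + 20 = 2
  P[2] = -26 + 20 = -6
  P[3] = -9 + 20 = 11
  P[4] = -11 + 20 = 9
  P[5] = -18 + 20 = 2
  P[6] = -5 + 20 = 15
  P[7] = -7 + 20 = 13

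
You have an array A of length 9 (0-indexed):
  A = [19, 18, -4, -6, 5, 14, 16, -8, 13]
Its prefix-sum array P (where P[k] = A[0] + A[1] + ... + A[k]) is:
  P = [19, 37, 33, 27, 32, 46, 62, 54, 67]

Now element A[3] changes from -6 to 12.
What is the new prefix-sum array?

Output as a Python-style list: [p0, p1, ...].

Answer: [19, 37, 33, 45, 50, 64, 80, 72, 85]

Derivation:
Change: A[3] -6 -> 12, delta = 18
P[k] for k < 3: unchanged (A[3] not included)
P[k] for k >= 3: shift by delta = 18
  P[0] = 19 + 0 = 19
  P[1] = 37 + 0 = 37
  P[2] = 33 + 0 = 33
  P[3] = 27 + 18 = 45
  P[4] = 32 + 18 = 50
  P[5] = 46 + 18 = 64
  P[6] = 62 + 18 = 80
  P[7] = 54 + 18 = 72
  P[8] = 67 + 18 = 85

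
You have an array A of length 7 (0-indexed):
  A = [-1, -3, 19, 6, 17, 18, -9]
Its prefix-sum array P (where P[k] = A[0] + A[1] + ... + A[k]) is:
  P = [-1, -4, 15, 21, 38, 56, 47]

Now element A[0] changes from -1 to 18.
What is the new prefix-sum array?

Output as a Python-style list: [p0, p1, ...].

Answer: [18, 15, 34, 40, 57, 75, 66]

Derivation:
Change: A[0] -1 -> 18, delta = 19
P[k] for k < 0: unchanged (A[0] not included)
P[k] for k >= 0: shift by delta = 19
  P[0] = -1 + 19 = 18
  P[1] = -4 + 19 = 15
  P[2] = 15 + 19 = 34
  P[3] = 21 + 19 = 40
  P[4] = 38 + 19 = 57
  P[5] = 56 + 19 = 75
  P[6] = 47 + 19 = 66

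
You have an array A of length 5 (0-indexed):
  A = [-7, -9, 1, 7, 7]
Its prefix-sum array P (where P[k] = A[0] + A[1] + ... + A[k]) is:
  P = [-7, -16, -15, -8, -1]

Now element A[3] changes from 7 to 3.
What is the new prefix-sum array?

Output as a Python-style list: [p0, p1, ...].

Answer: [-7, -16, -15, -12, -5]

Derivation:
Change: A[3] 7 -> 3, delta = -4
P[k] for k < 3: unchanged (A[3] not included)
P[k] for k >= 3: shift by delta = -4
  P[0] = -7 + 0 = -7
  P[1] = -16 + 0 = -16
  P[2] = -15 + 0 = -15
  P[3] = -8 + -4 = -12
  P[4] = -1 + -4 = -5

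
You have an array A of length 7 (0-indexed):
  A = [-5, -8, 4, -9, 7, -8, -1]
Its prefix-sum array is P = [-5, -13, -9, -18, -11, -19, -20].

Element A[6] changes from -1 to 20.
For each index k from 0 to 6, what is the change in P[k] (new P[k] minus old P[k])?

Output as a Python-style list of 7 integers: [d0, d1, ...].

Answer: [0, 0, 0, 0, 0, 0, 21]

Derivation:
Element change: A[6] -1 -> 20, delta = 21
For k < 6: P[k] unchanged, delta_P[k] = 0
For k >= 6: P[k] shifts by exactly 21
Delta array: [0, 0, 0, 0, 0, 0, 21]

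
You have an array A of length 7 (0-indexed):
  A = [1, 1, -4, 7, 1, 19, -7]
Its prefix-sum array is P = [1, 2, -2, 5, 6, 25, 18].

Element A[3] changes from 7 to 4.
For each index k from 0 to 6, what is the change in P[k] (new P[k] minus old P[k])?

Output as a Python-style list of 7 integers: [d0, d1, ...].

Element change: A[3] 7 -> 4, delta = -3
For k < 3: P[k] unchanged, delta_P[k] = 0
For k >= 3: P[k] shifts by exactly -3
Delta array: [0, 0, 0, -3, -3, -3, -3]

Answer: [0, 0, 0, -3, -3, -3, -3]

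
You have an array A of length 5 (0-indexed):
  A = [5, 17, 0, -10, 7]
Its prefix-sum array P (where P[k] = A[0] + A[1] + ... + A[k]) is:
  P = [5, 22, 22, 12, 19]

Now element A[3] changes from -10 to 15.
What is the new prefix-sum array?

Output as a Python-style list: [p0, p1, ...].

Answer: [5, 22, 22, 37, 44]

Derivation:
Change: A[3] -10 -> 15, delta = 25
P[k] for k < 3: unchanged (A[3] not included)
P[k] for k >= 3: shift by delta = 25
  P[0] = 5 + 0 = 5
  P[1] = 22 + 0 = 22
  P[2] = 22 + 0 = 22
  P[3] = 12 + 25 = 37
  P[4] = 19 + 25 = 44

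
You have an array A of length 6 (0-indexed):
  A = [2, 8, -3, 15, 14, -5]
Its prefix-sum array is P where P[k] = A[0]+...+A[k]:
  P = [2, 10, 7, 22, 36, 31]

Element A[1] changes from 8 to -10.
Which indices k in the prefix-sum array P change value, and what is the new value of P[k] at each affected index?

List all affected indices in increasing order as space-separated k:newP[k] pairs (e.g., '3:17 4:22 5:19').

Answer: 1:-8 2:-11 3:4 4:18 5:13

Derivation:
P[k] = A[0] + ... + A[k]
P[k] includes A[1] iff k >= 1
Affected indices: 1, 2, ..., 5; delta = -18
  P[1]: 10 + -18 = -8
  P[2]: 7 + -18 = -11
  P[3]: 22 + -18 = 4
  P[4]: 36 + -18 = 18
  P[5]: 31 + -18 = 13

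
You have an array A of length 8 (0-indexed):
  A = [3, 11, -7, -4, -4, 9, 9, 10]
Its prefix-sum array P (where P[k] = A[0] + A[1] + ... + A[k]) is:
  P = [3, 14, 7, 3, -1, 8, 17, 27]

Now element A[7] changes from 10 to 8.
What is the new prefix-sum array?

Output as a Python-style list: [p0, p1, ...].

Change: A[7] 10 -> 8, delta = -2
P[k] for k < 7: unchanged (A[7] not included)
P[k] for k >= 7: shift by delta = -2
  P[0] = 3 + 0 = 3
  P[1] = 14 + 0 = 14
  P[2] = 7 + 0 = 7
  P[3] = 3 + 0 = 3
  P[4] = -1 + 0 = -1
  P[5] = 8 + 0 = 8
  P[6] = 17 + 0 = 17
  P[7] = 27 + -2 = 25

Answer: [3, 14, 7, 3, -1, 8, 17, 25]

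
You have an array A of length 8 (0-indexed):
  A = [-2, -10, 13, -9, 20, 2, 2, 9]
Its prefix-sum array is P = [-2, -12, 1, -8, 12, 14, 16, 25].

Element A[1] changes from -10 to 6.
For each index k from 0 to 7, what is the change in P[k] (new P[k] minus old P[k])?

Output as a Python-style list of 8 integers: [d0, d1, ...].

Answer: [0, 16, 16, 16, 16, 16, 16, 16]

Derivation:
Element change: A[1] -10 -> 6, delta = 16
For k < 1: P[k] unchanged, delta_P[k] = 0
For k >= 1: P[k] shifts by exactly 16
Delta array: [0, 16, 16, 16, 16, 16, 16, 16]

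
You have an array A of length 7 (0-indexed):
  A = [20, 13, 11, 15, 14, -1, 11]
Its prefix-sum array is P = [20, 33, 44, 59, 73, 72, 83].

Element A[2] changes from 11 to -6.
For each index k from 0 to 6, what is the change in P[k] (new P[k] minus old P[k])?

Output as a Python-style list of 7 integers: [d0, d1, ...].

Element change: A[2] 11 -> -6, delta = -17
For k < 2: P[k] unchanged, delta_P[k] = 0
For k >= 2: P[k] shifts by exactly -17
Delta array: [0, 0, -17, -17, -17, -17, -17]

Answer: [0, 0, -17, -17, -17, -17, -17]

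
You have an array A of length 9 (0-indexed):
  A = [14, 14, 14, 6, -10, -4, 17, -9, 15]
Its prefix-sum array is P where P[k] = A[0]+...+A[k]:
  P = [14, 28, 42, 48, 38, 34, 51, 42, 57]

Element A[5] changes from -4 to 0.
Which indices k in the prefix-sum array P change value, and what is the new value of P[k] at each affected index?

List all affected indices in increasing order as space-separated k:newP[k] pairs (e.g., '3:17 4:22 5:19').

Answer: 5:38 6:55 7:46 8:61

Derivation:
P[k] = A[0] + ... + A[k]
P[k] includes A[5] iff k >= 5
Affected indices: 5, 6, ..., 8; delta = 4
  P[5]: 34 + 4 = 38
  P[6]: 51 + 4 = 55
  P[7]: 42 + 4 = 46
  P[8]: 57 + 4 = 61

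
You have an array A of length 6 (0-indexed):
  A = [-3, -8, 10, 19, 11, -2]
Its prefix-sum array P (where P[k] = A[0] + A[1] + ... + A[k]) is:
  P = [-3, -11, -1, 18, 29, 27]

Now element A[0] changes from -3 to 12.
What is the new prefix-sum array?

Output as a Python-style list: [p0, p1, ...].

Change: A[0] -3 -> 12, delta = 15
P[k] for k < 0: unchanged (A[0] not included)
P[k] for k >= 0: shift by delta = 15
  P[0] = -3 + 15 = 12
  P[1] = -11 + 15 = 4
  P[2] = -1 + 15 = 14
  P[3] = 18 + 15 = 33
  P[4] = 29 + 15 = 44
  P[5] = 27 + 15 = 42

Answer: [12, 4, 14, 33, 44, 42]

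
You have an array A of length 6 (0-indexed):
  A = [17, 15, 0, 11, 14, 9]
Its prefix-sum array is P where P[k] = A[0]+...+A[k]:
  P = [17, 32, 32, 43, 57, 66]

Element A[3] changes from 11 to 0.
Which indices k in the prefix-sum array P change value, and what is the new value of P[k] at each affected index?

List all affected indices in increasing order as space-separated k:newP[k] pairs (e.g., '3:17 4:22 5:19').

Answer: 3:32 4:46 5:55

Derivation:
P[k] = A[0] + ... + A[k]
P[k] includes A[3] iff k >= 3
Affected indices: 3, 4, ..., 5; delta = -11
  P[3]: 43 + -11 = 32
  P[4]: 57 + -11 = 46
  P[5]: 66 + -11 = 55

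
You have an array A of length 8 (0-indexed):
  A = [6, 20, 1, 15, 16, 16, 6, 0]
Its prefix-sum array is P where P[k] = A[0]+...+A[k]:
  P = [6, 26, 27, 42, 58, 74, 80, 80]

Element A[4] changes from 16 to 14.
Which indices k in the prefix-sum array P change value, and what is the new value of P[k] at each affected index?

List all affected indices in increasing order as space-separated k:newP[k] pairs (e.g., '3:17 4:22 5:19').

P[k] = A[0] + ... + A[k]
P[k] includes A[4] iff k >= 4
Affected indices: 4, 5, ..., 7; delta = -2
  P[4]: 58 + -2 = 56
  P[5]: 74 + -2 = 72
  P[6]: 80 + -2 = 78
  P[7]: 80 + -2 = 78

Answer: 4:56 5:72 6:78 7:78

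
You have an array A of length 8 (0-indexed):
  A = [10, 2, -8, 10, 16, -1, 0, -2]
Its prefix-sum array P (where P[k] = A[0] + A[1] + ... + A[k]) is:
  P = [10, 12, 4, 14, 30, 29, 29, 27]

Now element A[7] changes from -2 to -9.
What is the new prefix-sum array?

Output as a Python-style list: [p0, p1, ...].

Change: A[7] -2 -> -9, delta = -7
P[k] for k < 7: unchanged (A[7] not included)
P[k] for k >= 7: shift by delta = -7
  P[0] = 10 + 0 = 10
  P[1] = 12 + 0 = 12
  P[2] = 4 + 0 = 4
  P[3] = 14 + 0 = 14
  P[4] = 30 + 0 = 30
  P[5] = 29 + 0 = 29
  P[6] = 29 + 0 = 29
  P[7] = 27 + -7 = 20

Answer: [10, 12, 4, 14, 30, 29, 29, 20]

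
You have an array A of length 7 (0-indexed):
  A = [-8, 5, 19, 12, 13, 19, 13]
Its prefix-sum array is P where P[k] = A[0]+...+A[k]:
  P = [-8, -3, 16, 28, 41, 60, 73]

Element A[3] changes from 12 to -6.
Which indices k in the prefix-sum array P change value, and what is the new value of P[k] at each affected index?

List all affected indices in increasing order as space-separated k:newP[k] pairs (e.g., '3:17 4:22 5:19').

Answer: 3:10 4:23 5:42 6:55

Derivation:
P[k] = A[0] + ... + A[k]
P[k] includes A[3] iff k >= 3
Affected indices: 3, 4, ..., 6; delta = -18
  P[3]: 28 + -18 = 10
  P[4]: 41 + -18 = 23
  P[5]: 60 + -18 = 42
  P[6]: 73 + -18 = 55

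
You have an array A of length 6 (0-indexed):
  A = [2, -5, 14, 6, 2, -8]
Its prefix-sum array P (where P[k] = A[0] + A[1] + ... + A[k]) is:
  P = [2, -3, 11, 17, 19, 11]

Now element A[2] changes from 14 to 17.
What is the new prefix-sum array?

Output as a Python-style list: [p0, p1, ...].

Change: A[2] 14 -> 17, delta = 3
P[k] for k < 2: unchanged (A[2] not included)
P[k] for k >= 2: shift by delta = 3
  P[0] = 2 + 0 = 2
  P[1] = -3 + 0 = -3
  P[2] = 11 + 3 = 14
  P[3] = 17 + 3 = 20
  P[4] = 19 + 3 = 22
  P[5] = 11 + 3 = 14

Answer: [2, -3, 14, 20, 22, 14]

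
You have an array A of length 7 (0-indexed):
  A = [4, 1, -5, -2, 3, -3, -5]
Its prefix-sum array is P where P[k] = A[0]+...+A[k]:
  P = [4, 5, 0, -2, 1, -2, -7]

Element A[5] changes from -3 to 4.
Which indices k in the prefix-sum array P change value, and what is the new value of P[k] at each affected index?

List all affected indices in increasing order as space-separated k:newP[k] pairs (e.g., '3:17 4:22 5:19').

Answer: 5:5 6:0

Derivation:
P[k] = A[0] + ... + A[k]
P[k] includes A[5] iff k >= 5
Affected indices: 5, 6, ..., 6; delta = 7
  P[5]: -2 + 7 = 5
  P[6]: -7 + 7 = 0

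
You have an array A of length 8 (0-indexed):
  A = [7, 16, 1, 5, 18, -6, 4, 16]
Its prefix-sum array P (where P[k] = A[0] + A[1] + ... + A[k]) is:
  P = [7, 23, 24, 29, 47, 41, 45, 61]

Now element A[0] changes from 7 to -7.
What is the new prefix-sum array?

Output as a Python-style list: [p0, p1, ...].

Answer: [-7, 9, 10, 15, 33, 27, 31, 47]

Derivation:
Change: A[0] 7 -> -7, delta = -14
P[k] for k < 0: unchanged (A[0] not included)
P[k] for k >= 0: shift by delta = -14
  P[0] = 7 + -14 = -7
  P[1] = 23 + -14 = 9
  P[2] = 24 + -14 = 10
  P[3] = 29 + -14 = 15
  P[4] = 47 + -14 = 33
  P[5] = 41 + -14 = 27
  P[6] = 45 + -14 = 31
  P[7] = 61 + -14 = 47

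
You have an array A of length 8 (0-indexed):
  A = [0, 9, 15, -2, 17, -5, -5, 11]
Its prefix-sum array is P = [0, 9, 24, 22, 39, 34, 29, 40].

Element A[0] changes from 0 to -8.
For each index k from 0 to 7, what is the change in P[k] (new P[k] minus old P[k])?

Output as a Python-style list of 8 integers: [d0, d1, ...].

Element change: A[0] 0 -> -8, delta = -8
For k < 0: P[k] unchanged, delta_P[k] = 0
For k >= 0: P[k] shifts by exactly -8
Delta array: [-8, -8, -8, -8, -8, -8, -8, -8]

Answer: [-8, -8, -8, -8, -8, -8, -8, -8]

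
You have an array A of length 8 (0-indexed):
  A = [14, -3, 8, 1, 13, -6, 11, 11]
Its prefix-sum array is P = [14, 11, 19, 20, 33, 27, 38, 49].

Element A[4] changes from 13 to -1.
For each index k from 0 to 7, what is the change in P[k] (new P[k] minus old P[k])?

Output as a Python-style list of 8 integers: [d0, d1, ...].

Element change: A[4] 13 -> -1, delta = -14
For k < 4: P[k] unchanged, delta_P[k] = 0
For k >= 4: P[k] shifts by exactly -14
Delta array: [0, 0, 0, 0, -14, -14, -14, -14]

Answer: [0, 0, 0, 0, -14, -14, -14, -14]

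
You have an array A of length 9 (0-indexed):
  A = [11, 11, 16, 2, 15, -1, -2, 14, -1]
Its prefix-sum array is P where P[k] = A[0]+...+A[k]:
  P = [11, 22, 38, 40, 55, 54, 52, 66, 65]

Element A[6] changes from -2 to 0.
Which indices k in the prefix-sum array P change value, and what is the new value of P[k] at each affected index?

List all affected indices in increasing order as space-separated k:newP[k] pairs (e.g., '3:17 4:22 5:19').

Answer: 6:54 7:68 8:67

Derivation:
P[k] = A[0] + ... + A[k]
P[k] includes A[6] iff k >= 6
Affected indices: 6, 7, ..., 8; delta = 2
  P[6]: 52 + 2 = 54
  P[7]: 66 + 2 = 68
  P[8]: 65 + 2 = 67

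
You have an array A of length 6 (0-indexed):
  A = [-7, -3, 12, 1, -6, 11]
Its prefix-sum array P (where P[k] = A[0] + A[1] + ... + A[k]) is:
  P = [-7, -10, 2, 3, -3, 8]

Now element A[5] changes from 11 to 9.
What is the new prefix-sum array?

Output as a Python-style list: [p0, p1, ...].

Change: A[5] 11 -> 9, delta = -2
P[k] for k < 5: unchanged (A[5] not included)
P[k] for k >= 5: shift by delta = -2
  P[0] = -7 + 0 = -7
  P[1] = -10 + 0 = -10
  P[2] = 2 + 0 = 2
  P[3] = 3 + 0 = 3
  P[4] = -3 + 0 = -3
  P[5] = 8 + -2 = 6

Answer: [-7, -10, 2, 3, -3, 6]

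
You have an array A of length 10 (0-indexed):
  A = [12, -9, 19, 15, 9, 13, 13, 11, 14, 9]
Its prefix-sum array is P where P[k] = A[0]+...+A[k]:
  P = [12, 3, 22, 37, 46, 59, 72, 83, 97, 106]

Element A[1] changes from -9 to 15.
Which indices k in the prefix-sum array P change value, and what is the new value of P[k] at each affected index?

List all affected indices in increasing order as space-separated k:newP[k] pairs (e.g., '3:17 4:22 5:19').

P[k] = A[0] + ... + A[k]
P[k] includes A[1] iff k >= 1
Affected indices: 1, 2, ..., 9; delta = 24
  P[1]: 3 + 24 = 27
  P[2]: 22 + 24 = 46
  P[3]: 37 + 24 = 61
  P[4]: 46 + 24 = 70
  P[5]: 59 + 24 = 83
  P[6]: 72 + 24 = 96
  P[7]: 83 + 24 = 107
  P[8]: 97 + 24 = 121
  P[9]: 106 + 24 = 130

Answer: 1:27 2:46 3:61 4:70 5:83 6:96 7:107 8:121 9:130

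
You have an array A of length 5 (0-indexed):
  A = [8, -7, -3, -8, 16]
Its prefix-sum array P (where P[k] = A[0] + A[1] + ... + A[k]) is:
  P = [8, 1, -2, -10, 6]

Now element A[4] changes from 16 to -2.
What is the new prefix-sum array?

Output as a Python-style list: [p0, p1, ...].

Change: A[4] 16 -> -2, delta = -18
P[k] for k < 4: unchanged (A[4] not included)
P[k] for k >= 4: shift by delta = -18
  P[0] = 8 + 0 = 8
  P[1] = 1 + 0 = 1
  P[2] = -2 + 0 = -2
  P[3] = -10 + 0 = -10
  P[4] = 6 + -18 = -12

Answer: [8, 1, -2, -10, -12]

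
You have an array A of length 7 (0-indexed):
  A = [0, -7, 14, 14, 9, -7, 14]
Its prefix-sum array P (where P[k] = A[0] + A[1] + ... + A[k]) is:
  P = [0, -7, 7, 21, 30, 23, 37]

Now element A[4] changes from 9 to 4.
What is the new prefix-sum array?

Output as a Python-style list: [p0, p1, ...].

Change: A[4] 9 -> 4, delta = -5
P[k] for k < 4: unchanged (A[4] not included)
P[k] for k >= 4: shift by delta = -5
  P[0] = 0 + 0 = 0
  P[1] = -7 + 0 = -7
  P[2] = 7 + 0 = 7
  P[3] = 21 + 0 = 21
  P[4] = 30 + -5 = 25
  P[5] = 23 + -5 = 18
  P[6] = 37 + -5 = 32

Answer: [0, -7, 7, 21, 25, 18, 32]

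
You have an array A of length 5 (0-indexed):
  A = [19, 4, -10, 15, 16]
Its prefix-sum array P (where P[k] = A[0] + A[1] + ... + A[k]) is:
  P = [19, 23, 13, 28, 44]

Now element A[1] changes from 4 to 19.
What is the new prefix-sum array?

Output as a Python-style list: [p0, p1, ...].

Change: A[1] 4 -> 19, delta = 15
P[k] for k < 1: unchanged (A[1] not included)
P[k] for k >= 1: shift by delta = 15
  P[0] = 19 + 0 = 19
  P[1] = 23 + 15 = 38
  P[2] = 13 + 15 = 28
  P[3] = 28 + 15 = 43
  P[4] = 44 + 15 = 59

Answer: [19, 38, 28, 43, 59]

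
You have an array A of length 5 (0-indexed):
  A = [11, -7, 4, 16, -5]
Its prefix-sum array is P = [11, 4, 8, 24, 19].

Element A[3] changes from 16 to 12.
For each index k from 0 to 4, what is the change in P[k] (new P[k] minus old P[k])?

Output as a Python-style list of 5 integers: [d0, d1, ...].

Answer: [0, 0, 0, -4, -4]

Derivation:
Element change: A[3] 16 -> 12, delta = -4
For k < 3: P[k] unchanged, delta_P[k] = 0
For k >= 3: P[k] shifts by exactly -4
Delta array: [0, 0, 0, -4, -4]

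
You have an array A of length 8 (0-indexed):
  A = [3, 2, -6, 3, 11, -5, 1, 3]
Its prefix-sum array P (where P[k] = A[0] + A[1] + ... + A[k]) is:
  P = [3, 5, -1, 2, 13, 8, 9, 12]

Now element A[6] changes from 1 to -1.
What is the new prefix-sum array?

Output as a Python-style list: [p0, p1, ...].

Answer: [3, 5, -1, 2, 13, 8, 7, 10]

Derivation:
Change: A[6] 1 -> -1, delta = -2
P[k] for k < 6: unchanged (A[6] not included)
P[k] for k >= 6: shift by delta = -2
  P[0] = 3 + 0 = 3
  P[1] = 5 + 0 = 5
  P[2] = -1 + 0 = -1
  P[3] = 2 + 0 = 2
  P[4] = 13 + 0 = 13
  P[5] = 8 + 0 = 8
  P[6] = 9 + -2 = 7
  P[7] = 12 + -2 = 10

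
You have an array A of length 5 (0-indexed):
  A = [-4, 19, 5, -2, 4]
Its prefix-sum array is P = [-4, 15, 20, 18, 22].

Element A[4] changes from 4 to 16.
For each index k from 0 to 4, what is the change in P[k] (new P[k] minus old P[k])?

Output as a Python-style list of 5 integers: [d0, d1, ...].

Answer: [0, 0, 0, 0, 12]

Derivation:
Element change: A[4] 4 -> 16, delta = 12
For k < 4: P[k] unchanged, delta_P[k] = 0
For k >= 4: P[k] shifts by exactly 12
Delta array: [0, 0, 0, 0, 12]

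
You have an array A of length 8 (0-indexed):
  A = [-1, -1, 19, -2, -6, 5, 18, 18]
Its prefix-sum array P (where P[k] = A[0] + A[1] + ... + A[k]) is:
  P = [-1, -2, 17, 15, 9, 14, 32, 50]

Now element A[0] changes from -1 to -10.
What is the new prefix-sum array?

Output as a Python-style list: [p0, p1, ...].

Change: A[0] -1 -> -10, delta = -9
P[k] for k < 0: unchanged (A[0] not included)
P[k] for k >= 0: shift by delta = -9
  P[0] = -1 + -9 = -10
  P[1] = -2 + -9 = -11
  P[2] = 17 + -9 = 8
  P[3] = 15 + -9 = 6
  P[4] = 9 + -9 = 0
  P[5] = 14 + -9 = 5
  P[6] = 32 + -9 = 23
  P[7] = 50 + -9 = 41

Answer: [-10, -11, 8, 6, 0, 5, 23, 41]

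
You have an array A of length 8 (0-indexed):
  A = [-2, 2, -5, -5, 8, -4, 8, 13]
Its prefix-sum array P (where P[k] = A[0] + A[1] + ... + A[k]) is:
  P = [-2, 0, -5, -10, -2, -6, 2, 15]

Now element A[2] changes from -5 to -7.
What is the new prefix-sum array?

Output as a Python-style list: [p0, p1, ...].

Answer: [-2, 0, -7, -12, -4, -8, 0, 13]

Derivation:
Change: A[2] -5 -> -7, delta = -2
P[k] for k < 2: unchanged (A[2] not included)
P[k] for k >= 2: shift by delta = -2
  P[0] = -2 + 0 = -2
  P[1] = 0 + 0 = 0
  P[2] = -5 + -2 = -7
  P[3] = -10 + -2 = -12
  P[4] = -2 + -2 = -4
  P[5] = -6 + -2 = -8
  P[6] = 2 + -2 = 0
  P[7] = 15 + -2 = 13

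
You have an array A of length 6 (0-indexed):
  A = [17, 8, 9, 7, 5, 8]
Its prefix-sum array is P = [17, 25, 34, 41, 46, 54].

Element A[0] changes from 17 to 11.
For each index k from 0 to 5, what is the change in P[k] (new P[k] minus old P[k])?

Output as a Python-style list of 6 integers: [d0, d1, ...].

Element change: A[0] 17 -> 11, delta = -6
For k < 0: P[k] unchanged, delta_P[k] = 0
For k >= 0: P[k] shifts by exactly -6
Delta array: [-6, -6, -6, -6, -6, -6]

Answer: [-6, -6, -6, -6, -6, -6]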